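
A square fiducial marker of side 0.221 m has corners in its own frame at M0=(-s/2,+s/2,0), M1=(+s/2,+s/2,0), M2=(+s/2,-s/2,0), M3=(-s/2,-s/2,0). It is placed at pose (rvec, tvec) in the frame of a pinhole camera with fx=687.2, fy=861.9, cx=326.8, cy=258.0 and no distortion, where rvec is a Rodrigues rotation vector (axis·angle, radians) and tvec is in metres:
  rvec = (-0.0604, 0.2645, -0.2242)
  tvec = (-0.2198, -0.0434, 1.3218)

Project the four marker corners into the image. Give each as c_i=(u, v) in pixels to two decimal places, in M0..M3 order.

Intrinsics K: fx=687.2, fy=861.9, cx=326.8, cy=258.0
Marker side s = 0.221 m; corners in marker frame (Z=0):
  M0 = (-0.1105, +0.1105, 0)
  M1 = (+0.1105, +0.1105, 0)
  M2 = (+0.1105, -0.1105, 0)
  M3 = (-0.1105, -0.1105, 0)
rvec = (-0.0604, 0.2645, -0.2242), |rvec| = θ = 0.35196 rad = 20.166°
Rodrigues: sinθ=0.34474, 1−cosθ=0.06130; R = I + sinθ·[k]× + (1−cosθ)·[k]×²:
    [+0.94051 +0.21169 +0.26577]
    [-0.22751 +0.97332 +0.02982]
    [-0.25237 -0.08851 +0.96357]
t = (-0.2198, -0.0434, 1.3218) m
M0: Pc = R·M0+t = (-0.30033, +0.08929, +1.33991); u = 687.2·(-0.30033)/1.33991 + 326.8 = 172.7675, v = 861.9·(+0.08929)/1.33991 + 258.0 = 315.4369
M1: Pc = R·M1+t = (-0.09248, +0.03901, +1.28413); u = 687.2·(-0.09248)/1.28413 + 326.8 = 277.3085, v = 861.9·(+0.03901)/1.28413 + 258.0 = 284.1849
M2: Pc = R·M2+t = (-0.13927, -0.17609, +1.30369); u = 687.2·(-0.13927)/1.30369 + 326.8 = 253.3902, v = 861.9·(-0.17609)/1.30369 + 258.0 = 141.5822
M3: Pc = R·M3+t = (-0.34712, -0.12581, +1.35947); u = 687.2·(-0.34712)/1.35947 + 326.8 = 151.3346, v = 861.9·(-0.12581)/1.35947 + 258.0 = 178.2351

c0=(172.77, 315.44) c1=(277.31, 284.18) c2=(253.39, 141.58) c3=(151.33, 178.24)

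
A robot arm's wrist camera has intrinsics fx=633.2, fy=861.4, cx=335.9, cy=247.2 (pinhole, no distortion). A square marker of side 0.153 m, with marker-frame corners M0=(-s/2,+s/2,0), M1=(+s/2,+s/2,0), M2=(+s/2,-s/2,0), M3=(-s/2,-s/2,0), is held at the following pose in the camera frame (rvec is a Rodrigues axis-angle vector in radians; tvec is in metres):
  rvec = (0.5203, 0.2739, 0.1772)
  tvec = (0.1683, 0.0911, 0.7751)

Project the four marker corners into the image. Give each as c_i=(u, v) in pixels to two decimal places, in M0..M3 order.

c0=(403.23, 390.75) c1=(521.11, 435.46) c2=(554.35, 299.62) c3=(422.76, 256.13)

Intrinsics K: fx=633.2, fy=861.4, cx=335.9, cy=247.2
Marker side s = 0.153 m; corners in marker frame (Z=0):
  M0 = (-0.0765, +0.0765, 0)
  M1 = (+0.0765, +0.0765, 0)
  M2 = (+0.0765, -0.0765, 0)
  M3 = (-0.0765, -0.0765, 0)
rvec = (0.5203, 0.2739, 0.1772), |rvec| = θ = 0.61411 rad = 35.186°
Rodrigues: sinθ=0.57623, 1−cosθ=0.18271; R = I + sinθ·[k]× + (1−cosθ)·[k]×²:
    [+0.94844 -0.09723 +0.30167]
    [+0.23531 +0.85363 -0.46469]
    [-0.21234 +0.51172 +0.83250]
t = (0.1683, 0.0911, 0.7751) m
M0: Pc = R·M0+t = (+0.08831, +0.13840, +0.83049); u = 633.2·(+0.08831)/0.83049 + 335.9 = 403.2284, v = 861.4·(+0.13840)/0.83049 + 247.2 = 390.7524
M1: Pc = R·M1+t = (+0.23342, +0.17440, +0.79800); u = 633.2·(+0.23342)/0.79800 + 335.9 = 521.1126, v = 861.4·(+0.17440)/0.79800 + 247.2 = 435.4599
M2: Pc = R·M2+t = (+0.24829, +0.04380, +0.71971); u = 633.2·(+0.24829)/0.71971 + 335.9 = 554.3485, v = 861.4·(+0.04380)/0.71971 + 247.2 = 299.6214
M3: Pc = R·M3+t = (+0.10318, +0.00780, +0.75220); u = 633.2·(+0.10318)/0.75220 + 335.9 = 422.7588, v = 861.4·(+0.00780)/0.75220 + 247.2 = 256.1274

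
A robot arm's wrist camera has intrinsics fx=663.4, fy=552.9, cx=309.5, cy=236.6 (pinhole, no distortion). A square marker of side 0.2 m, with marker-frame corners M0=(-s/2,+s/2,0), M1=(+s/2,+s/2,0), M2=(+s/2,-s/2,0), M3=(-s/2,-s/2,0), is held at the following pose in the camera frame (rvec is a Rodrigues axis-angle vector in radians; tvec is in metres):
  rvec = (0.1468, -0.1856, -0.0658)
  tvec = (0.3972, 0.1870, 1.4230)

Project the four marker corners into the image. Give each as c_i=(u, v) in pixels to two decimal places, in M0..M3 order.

c0=(451.63, 350.89) c1=(537.51, 342.11) c2=(537.55, 267.79) c3=(449.81, 274.85)

Intrinsics K: fx=663.4, fy=552.9, cx=309.5, cy=236.6
Marker side s = 0.2 m; corners in marker frame (Z=0):
  M0 = (-0.1000, +0.1000, 0)
  M1 = (+0.1000, +0.1000, 0)
  M2 = (+0.1000, -0.1000, 0)
  M3 = (-0.1000, -0.1000, 0)
rvec = (0.1468, -0.1856, -0.0658), |rvec| = θ = 0.24562 rad = 14.073°
Rodrigues: sinθ=0.24315, 1−cosθ=0.03001; R = I + sinθ·[k]× + (1−cosθ)·[k]×²:
    [+0.98071 +0.05159 -0.18854]
    [-0.07870 +0.98712 -0.13925]
    [+0.17893 +0.15140 +0.97214]
t = (0.3972, 0.1870, 1.4230) m
M0: Pc = R·M0+t = (+0.30429, +0.29358, +1.42025); u = 663.4·(+0.30429)/1.42025 + 309.5 = 451.6333, v = 552.9·(+0.29358)/1.42025 + 236.6 = 350.8910
M1: Pc = R·M1+t = (+0.50043, +0.27784, +1.45603); u = 663.4·(+0.50043)/1.45603 + 309.5 = 537.5063, v = 552.9·(+0.27784)/1.45603 + 236.6 = 342.1054
M2: Pc = R·M2+t = (+0.49011, +0.08042, +1.42575); u = 663.4·(+0.49011)/1.42575 + 309.5 = 537.5483, v = 552.9·(+0.08042)/1.42575 + 236.6 = 267.7857
M3: Pc = R·M3+t = (+0.29397, +0.09616, +1.38997); u = 663.4·(+0.29397)/1.38997 + 309.5 = 449.8056, v = 552.9·(+0.09616)/1.38997 + 236.6 = 274.8493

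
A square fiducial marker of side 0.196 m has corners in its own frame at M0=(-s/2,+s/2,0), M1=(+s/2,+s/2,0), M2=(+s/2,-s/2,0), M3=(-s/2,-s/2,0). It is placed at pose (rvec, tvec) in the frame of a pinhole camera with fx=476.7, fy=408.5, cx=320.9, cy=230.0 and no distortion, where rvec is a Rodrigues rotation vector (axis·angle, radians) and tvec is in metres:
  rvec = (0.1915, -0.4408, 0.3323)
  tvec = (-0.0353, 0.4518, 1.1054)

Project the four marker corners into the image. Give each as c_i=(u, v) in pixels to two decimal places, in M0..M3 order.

c0=(252.64, 426.60) c1=(326.42, 430.57) c2=(355.63, 369.05) c3=(282.78, 359.87)

Intrinsics K: fx=476.7, fy=408.5, cx=320.9, cy=230.0
Marker side s = 0.196 m; corners in marker frame (Z=0):
  M0 = (-0.0980, +0.0980, 0)
  M1 = (+0.0980, +0.0980, 0)
  M2 = (+0.0980, -0.0980, 0)
  M3 = (-0.0980, -0.0980, 0)
rvec = (0.1915, -0.4408, 0.3323), |rvec| = θ = 0.58429 rad = 33.478°
Rodrigues: sinθ=0.55161, 1−cosθ=0.16590; R = I + sinθ·[k]× + (1−cosθ)·[k]×²:
    [+0.85192 -0.35473 -0.38522]
    [+0.27269 +0.92852 -0.25197]
    [+0.44707 +0.10961 +0.88776]
t = (-0.0353, 0.4518, 1.1054) m
M0: Pc = R·M0+t = (-0.15355, +0.51607, +1.07233); u = 476.7·(-0.15355)/1.07233 + 320.9 = 252.6390, v = 408.5·(+0.51607)/1.07233 + 230.0 = 426.5955
M1: Pc = R·M1+t = (+0.01342, +0.56952, +1.15995); u = 476.7·(+0.01342)/1.15995 + 320.9 = 326.4170, v = 408.5·(+0.56952)/1.15995 + 230.0 = 430.5670
M2: Pc = R·M2+t = (+0.08295, +0.38753, +1.13847); u = 476.7·(+0.08295)/1.13847 + 320.9 = 355.6336, v = 408.5·(+0.38753)/1.13847 + 230.0 = 369.0510
M3: Pc = R·M3+t = (-0.08402, +0.33408, +1.05085); u = 476.7·(-0.08402)/1.05085 + 320.9 = 282.7835, v = 408.5·(+0.33408)/1.05085 + 230.0 = 359.8688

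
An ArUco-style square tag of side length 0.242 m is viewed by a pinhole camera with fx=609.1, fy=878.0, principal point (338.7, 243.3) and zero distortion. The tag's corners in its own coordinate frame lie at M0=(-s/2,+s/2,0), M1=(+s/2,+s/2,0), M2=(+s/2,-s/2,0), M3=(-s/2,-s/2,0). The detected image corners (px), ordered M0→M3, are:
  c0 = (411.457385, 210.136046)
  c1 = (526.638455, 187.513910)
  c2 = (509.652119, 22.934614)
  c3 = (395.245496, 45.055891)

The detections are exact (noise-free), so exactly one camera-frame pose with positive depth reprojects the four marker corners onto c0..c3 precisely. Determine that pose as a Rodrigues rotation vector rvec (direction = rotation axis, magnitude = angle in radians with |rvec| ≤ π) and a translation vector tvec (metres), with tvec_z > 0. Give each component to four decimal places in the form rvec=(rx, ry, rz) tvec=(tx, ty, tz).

rvec=(-0.0377, -0.0084, -0.1358) tvec=(0.2544, -0.1839, 1.2694)

Intrinsics K: fx=609.1, fy=878.0, cx=338.7, cy=243.3
Marker side s = 0.242 m; corners in marker frame (Z=0):
  M0 = (-0.1210, +0.1210, 0)
  M1 = (+0.1210, +0.1210, 0)
  M2 = (+0.1210, -0.1210, 0)
  M3 = (-0.1210, -0.1210, 0)
Detected image corners:
  c0 = (411.457385, 210.136046) px
  c1 = (526.638455, 187.513910) px
  c2 = (509.652119, 22.934614) px
  c3 = (395.245496, 45.055891) px
Planar DLT: solve 8×8 A·h = b for H (H[2,2]=1):
  H  [+478.31328 +55.17519 +460.77887]
  H  [-91.43985 +677.72341 +116.10806]
  H  [+0.00860 -0.02912 +1.00000]
B = K⁻¹H; ‖b₁‖=0.787778, ‖b₂‖=0.787778; λ = 2/(‖b₁‖+‖b₂‖) = 1.269393, sign → tz>0 ⇒ λ=+1.269393
r₁ = λ·B[:,0] = (+0.99075,-0.13523,+0.01092); r₂ = λ·B[:,1] = (+0.13554,+0.99008,-0.03697)
r₃ = r₁×r₂ = (-0.00581,+0.03811,+0.99926); SVD([r₁ r₂ r₃]) → R = UVᵀ:
  R  [+0.99075 +0.13554 -0.00581]
  R  [-0.13523 +0.99008 +0.03811]
  R  [+0.01092 -0.03697 +0.99926]
t = (+0.25442, -0.18389, +1.26939) m
tr R = 2.980093; θ = arccos((tr R − 1)/2) = 0.141211 rad = 8.091°
axis k = ((R−Rᵀ)₃₂, (R−Rᵀ)₁₃, (R−Rᵀ)₂₁) / (2 sinθ) = (-0.266703, -0.059456, -0.961943)
rvec = θ·k = (-0.037661, -0.008396, -0.135837)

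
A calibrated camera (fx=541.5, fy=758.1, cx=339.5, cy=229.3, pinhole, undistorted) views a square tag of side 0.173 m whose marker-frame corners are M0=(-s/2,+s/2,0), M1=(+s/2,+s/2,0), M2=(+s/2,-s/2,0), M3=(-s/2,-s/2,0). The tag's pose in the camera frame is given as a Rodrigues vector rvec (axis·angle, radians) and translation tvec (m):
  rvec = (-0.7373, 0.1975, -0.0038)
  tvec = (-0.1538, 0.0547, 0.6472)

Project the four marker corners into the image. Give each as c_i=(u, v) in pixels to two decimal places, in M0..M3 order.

c0=(120.67, 386.12) c1=(269.12, 377.89) c2=(289.87, 212.04) c3=(164.36, 226.02)

Intrinsics K: fx=541.5, fy=758.1, cx=339.5, cy=229.3
Marker side s = 0.173 m; corners in marker frame (Z=0):
  M0 = (-0.0865, +0.0865, 0)
  M1 = (+0.0865, +0.0865, 0)
  M2 = (+0.0865, -0.0865, 0)
  M3 = (-0.0865, -0.0865, 0)
rvec = (-0.7373, 0.1975, -0.0038), |rvec| = θ = 0.76330 rad = 43.734°
Rodrigues: sinθ=0.69131, 1−cosθ=0.27744; R = I + sinθ·[k]× + (1−cosθ)·[k]×²:
    [+0.98142 -0.06590 +0.18021]
    [-0.07278 +0.74113 +0.66740]
    [-0.17754 -0.66812 +0.72256]
t = (-0.1538, 0.0547, 0.6472) m
M0: Pc = R·M0+t = (-0.24439, +0.12510, +0.60476); u = 541.5·(-0.24439)/0.60476 + 339.5 = 120.6731, v = 758.1·(+0.12510)/0.60476 + 229.3 = 386.1229
M1: Pc = R·M1+t = (-0.07461, +0.11251, +0.57405); u = 541.5·(-0.07461)/0.57405 + 339.5 = 269.1229, v = 758.1·(+0.11251)/0.57405 + 229.3 = 377.8852
M2: Pc = R·M2+t = (-0.06321, -0.01570, +0.68964); u = 541.5·(-0.06321)/0.68964 + 339.5 = 289.8700, v = 758.1·(-0.01570)/0.68964 + 229.3 = 212.0375
M3: Pc = R·M3+t = (-0.23299, -0.00311, +0.72035); u = 541.5·(-0.23299)/0.72035 + 339.5 = 164.3553, v = 758.1·(-0.00311)/0.72035 + 229.3 = 226.0248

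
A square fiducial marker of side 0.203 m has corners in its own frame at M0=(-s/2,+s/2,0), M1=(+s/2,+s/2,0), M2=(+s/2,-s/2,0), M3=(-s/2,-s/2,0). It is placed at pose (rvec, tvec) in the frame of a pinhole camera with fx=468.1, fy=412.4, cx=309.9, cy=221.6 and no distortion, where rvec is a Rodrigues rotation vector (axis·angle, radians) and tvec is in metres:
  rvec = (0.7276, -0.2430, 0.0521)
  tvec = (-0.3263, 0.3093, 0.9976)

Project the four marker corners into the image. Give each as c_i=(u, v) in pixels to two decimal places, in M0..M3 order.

c0=(112.63, 375.85) c1=(206.16, 366.16) c2=(204.84, 320.75) c3=(97.60, 329.44)

Intrinsics K: fx=468.1, fy=412.4, cx=309.9, cy=221.6
Marker side s = 0.203 m; corners in marker frame (Z=0):
  M0 = (-0.1015, +0.1015, 0)
  M1 = (+0.1015, +0.1015, 0)
  M2 = (+0.1015, -0.1015, 0)
  M3 = (-0.1015, -0.1015, 0)
rvec = (0.7276, -0.2430, 0.0521), |rvec| = θ = 0.76887 rad = 44.053°
Rodrigues: sinθ=0.69533, 1−cosθ=0.28131; R = I + sinθ·[k]× + (1−cosθ)·[k]×²:
    [+0.97061 -0.13125 -0.20172]
    [-0.03702 +0.74679 -0.66403]
    [+0.23779 +0.65198 +0.71999]
t = (-0.3263, 0.3093, 0.9976) m
M0: Pc = R·M0+t = (-0.43814, +0.38886, +1.03964); u = 468.1·(-0.43814)/1.03964 + 309.9 = 112.6271, v = 412.4·(+0.38886)/1.03964 + 221.6 = 375.8501
M1: Pc = R·M1+t = (-0.24110, +0.38134, +1.08791); u = 468.1·(-0.24110)/1.08791 + 309.9 = 206.1588, v = 412.4·(+0.38134)/1.08791 + 221.6 = 366.1573
M2: Pc = R·M2+t = (-0.21446, +0.22974, +0.95556); u = 468.1·(-0.21446)/0.95556 + 309.9 = 204.8420, v = 412.4·(+0.22974)/0.95556 + 221.6 = 320.7524
M3: Pc = R·M3+t = (-0.41150, +0.23726, +0.90729); u = 468.1·(-0.41150)/0.90729 + 309.9 = 97.5961, v = 412.4·(+0.23726)/0.90729 + 221.6 = 329.4434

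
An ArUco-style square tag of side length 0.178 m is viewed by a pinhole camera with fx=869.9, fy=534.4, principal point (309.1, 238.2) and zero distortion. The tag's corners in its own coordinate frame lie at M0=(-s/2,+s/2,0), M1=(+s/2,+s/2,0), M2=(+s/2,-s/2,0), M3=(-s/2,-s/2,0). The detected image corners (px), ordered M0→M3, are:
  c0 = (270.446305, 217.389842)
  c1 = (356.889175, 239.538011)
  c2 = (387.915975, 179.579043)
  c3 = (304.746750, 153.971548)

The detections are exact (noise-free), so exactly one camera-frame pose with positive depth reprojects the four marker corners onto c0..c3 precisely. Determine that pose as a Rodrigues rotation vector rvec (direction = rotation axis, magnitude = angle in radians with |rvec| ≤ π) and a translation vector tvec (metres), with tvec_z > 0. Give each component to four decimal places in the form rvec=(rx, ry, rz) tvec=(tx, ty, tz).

Intrinsics K: fx=869.9, fy=534.4, cx=309.1, cy=238.2
Marker side s = 0.178 m; corners in marker frame (Z=0):
  M0 = (-0.0890, +0.0890, 0)
  M1 = (+0.0890, +0.0890, 0)
  M2 = (+0.0890, -0.0890, 0)
  M3 = (-0.0890, -0.0890, 0)
Detected image corners:
  c0 = (270.446305, 217.389842) px
  c1 = (356.889175, 239.538011) px
  c2 = (387.915975, 179.579043) px
  c3 = (304.746750, 153.971548) px
Planar DLT: solve 8×8 A·h = b for H (H[2,2]=1):
  H  [+590.95203 -210.65203 +331.43074]
  H  [+202.83399 +329.83704 +197.76035]
  H  [+0.34722 -0.08313 +1.00000]
B = K⁻¹H; ‖b₁‖=0.692949, ‖b₂‖=0.692949; λ = 2/(‖b₁‖+‖b₂‖) = 1.443108, sign → tz>0 ⇒ λ=+1.443108
r₁ = λ·B[:,0] = (+0.80231,+0.32439,+0.50107); r₂ = λ·B[:,1] = (-0.30683,+0.94417,-0.11996)
r₃ = r₁×r₂ = (-0.51201,-0.05750,+0.85705); SVD([r₁ r₂ r₃]) → R = UVᵀ:
  R  [+0.80231 -0.30683 -0.51201]
  R  [+0.32439 +0.94417 -0.05750]
  R  [+0.50107 -0.11996 +0.85705]
t = (+0.03705, -0.10920, +1.44311) m
tr R = 2.603530; θ = arccos((tr R − 1)/2) = 0.640554 rad = 36.701°
axis k = ((R−Rᵀ)₃₂, (R−Rᵀ)₁₃, (R−Rᵀ)₂₁) / (2 sinθ) = (-0.052263, -0.847574, +0.528098)
rvec = θ·k = (-0.033477, -0.542917, +0.338275)

rvec=(-0.0335, -0.5429, 0.3383) tvec=(0.0370, -0.1092, 1.4431)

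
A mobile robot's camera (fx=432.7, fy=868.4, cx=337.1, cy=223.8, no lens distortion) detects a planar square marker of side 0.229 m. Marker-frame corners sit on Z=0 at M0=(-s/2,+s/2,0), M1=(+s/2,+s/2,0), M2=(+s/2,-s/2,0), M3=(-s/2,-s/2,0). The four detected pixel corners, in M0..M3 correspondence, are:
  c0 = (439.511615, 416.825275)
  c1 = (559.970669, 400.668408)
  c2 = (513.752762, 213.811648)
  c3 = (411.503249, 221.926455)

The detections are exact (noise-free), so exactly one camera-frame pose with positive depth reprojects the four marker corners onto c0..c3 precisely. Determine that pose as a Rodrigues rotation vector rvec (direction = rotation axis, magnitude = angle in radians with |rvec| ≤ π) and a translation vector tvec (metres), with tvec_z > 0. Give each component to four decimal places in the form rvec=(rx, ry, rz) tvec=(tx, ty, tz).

Intrinsics K: fx=432.7, fy=868.4, cx=337.1, cy=223.8
Marker side s = 0.229 m; corners in marker frame (Z=0):
  M0 = (-0.1145, +0.1145, 0)
  M1 = (+0.1145, +0.1145, 0)
  M2 = (+0.1145, -0.1145, 0)
  M3 = (-0.1145, -0.1145, 0)
Detected image corners:
  c0 = (439.511615, 416.825275) px
  c1 = (559.970669, 400.668408) px
  c2 = (513.752762, 213.811648) px
  c3 = (411.503249, 221.926455) px
Planar DLT: solve 8×8 A·h = b for H (H[2,2]=1):
  H  [+548.10579 -202.69161 +480.43634]
  H  [-8.95075 +595.35206 +304.91594]
  H  [+0.13571 -0.75933 +1.00000]
B = K⁻¹H; ‖b₁‖=1.169769, ‖b₂‖=1.169769; λ = 2/(‖b₁‖+‖b₂‖) = 0.854870, sign → tz>0 ⇒ λ=+0.854870
r₁ = λ·B[:,0] = (+0.99249,-0.03871,+0.11601); r₂ = λ·B[:,1] = (+0.10526,+0.75337,-0.64912)
r₃ = r₁×r₂ = (-0.06227,+0.65646,+0.75178); SVD([r₁ r₂ r₃]) → R = UVᵀ:
  R  [+0.99249 +0.10526 -0.06227]
  R  [-0.03871 +0.75337 +0.65646]
  R  [+0.11601 -0.64912 +0.75178]
t = (+0.28318, +0.07985, +0.85487) m
tr R = 2.497643; θ = arccos((tr R − 1)/2) = 0.724514 rad = 41.512°
axis k = ((R−Rᵀ)₃₂, (R−Rᵀ)₁₃, (R−Rᵀ)₂₁) / (2 sinθ) = (-0.984944, -0.134497, -0.108609)
rvec = θ·k = (-0.713606, -0.097445, -0.078689)

rvec=(-0.7136, -0.0974, -0.0787) tvec=(0.2832, 0.0799, 0.8549)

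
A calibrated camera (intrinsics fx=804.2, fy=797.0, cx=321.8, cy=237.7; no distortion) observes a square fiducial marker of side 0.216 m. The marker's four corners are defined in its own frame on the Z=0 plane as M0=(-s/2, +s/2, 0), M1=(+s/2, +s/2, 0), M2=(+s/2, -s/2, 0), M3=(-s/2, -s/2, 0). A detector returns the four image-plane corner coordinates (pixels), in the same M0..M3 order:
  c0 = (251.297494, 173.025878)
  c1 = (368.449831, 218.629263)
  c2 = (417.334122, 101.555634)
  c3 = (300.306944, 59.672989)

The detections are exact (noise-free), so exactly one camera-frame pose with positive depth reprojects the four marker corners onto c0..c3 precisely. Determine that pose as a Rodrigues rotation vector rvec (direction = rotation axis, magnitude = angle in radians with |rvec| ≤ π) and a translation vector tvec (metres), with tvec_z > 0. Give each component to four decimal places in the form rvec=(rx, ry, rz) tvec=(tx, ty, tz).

Intrinsics K: fx=804.2, fy=797.0, cx=321.8, cy=237.7
Marker side s = 0.216 m; corners in marker frame (Z=0):
  M0 = (-0.1080, +0.1080, 0)
  M1 = (+0.1080, +0.1080, 0)
  M2 = (+0.1080, -0.1080, 0)
  M3 = (-0.1080, -0.1080, 0)
Detected image corners:
  c0 = (251.297494, 173.025878) px
  c1 = (368.449831, 218.629263) px
  c2 = (417.334122, 101.555634) px
  c3 = (300.306944, 59.672989) px
Planar DLT: solve 8×8 A·h = b for H (H[2,2]=1):
  H  [+499.48108 -246.07218 +333.69536]
  H  [+184.84902 +525.23038 +137.55783]
  H  [-0.12741 -0.05821 +1.00000]
B = K⁻¹H; ‖b₁‖=0.735377, ‖b₂‖=0.735377; λ = 2/(‖b₁‖+‖b₂‖) = 1.359847, sign → tz>0 ⇒ λ=+1.359847
r₁ = λ·B[:,0] = (+0.91392,+0.36706,-0.17326); r₂ = λ·B[:,1] = (-0.38442,+0.91976,-0.07916)
r₃ = r₁×r₂ = (+0.13030,+0.13895,+0.98169); SVD([r₁ r₂ r₃]) → R = UVᵀ:
  R  [+0.91392 -0.38442 +0.13030]
  R  [+0.36706 +0.91976 +0.13895]
  R  [-0.17326 -0.07916 +0.98169]
t = (+0.02011, -0.17086, +1.35985) m
tr R = 2.815368; θ = arccos((tr R − 1)/2) = 0.433065 rad = 24.813°
axis k = ((R−Rᵀ)₃₂, (R−Rᵀ)₁₃, (R−Rᵀ)₂₁) / (2 sinθ) = (-0.259860, +0.361678, +0.895356)
rvec = θ·k = (-0.112536, +0.156630, +0.387747)

rvec=(-0.1125, 0.1566, 0.3877) tvec=(0.0201, -0.1709, 1.3598)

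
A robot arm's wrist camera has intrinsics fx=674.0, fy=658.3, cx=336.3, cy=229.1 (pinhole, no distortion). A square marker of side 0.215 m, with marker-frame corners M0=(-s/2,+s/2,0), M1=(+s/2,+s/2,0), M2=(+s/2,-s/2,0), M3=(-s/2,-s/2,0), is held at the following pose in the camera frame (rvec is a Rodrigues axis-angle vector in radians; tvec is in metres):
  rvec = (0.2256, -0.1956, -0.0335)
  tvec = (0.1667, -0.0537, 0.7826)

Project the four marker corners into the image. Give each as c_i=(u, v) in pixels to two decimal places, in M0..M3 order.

Intrinsics K: fx=674.0, fy=658.3, cx=336.3, cy=229.1
Marker side s = 0.215 m; corners in marker frame (Z=0):
  M0 = (-0.1075, +0.1075, 0)
  M1 = (+0.1075, +0.1075, 0)
  M2 = (+0.1075, -0.1075, 0)
  M3 = (-0.1075, -0.1075, 0)
rvec = (0.2256, -0.1956, -0.0335), |rvec| = θ = 0.30046 rad = 17.215°
Rodrigues: sinθ=0.29596, 1−cosθ=0.04480; R = I + sinθ·[k]× + (1−cosθ)·[k]×²:
    [+0.98046 +0.01110 -0.19642]
    [-0.05490 +0.97419 -0.21897]
    [+0.18892 +0.22547 +0.95576]
t = (0.1667, -0.0537, 0.7826) m
M0: Pc = R·M0+t = (+0.06249, +0.05693, +0.78653); u = 674.0·(+0.06249)/0.78653 + 336.3 = 389.8530, v = 658.3·(+0.05693)/0.78653 + 229.1 = 276.7456
M1: Pc = R·M1+t = (+0.27329, +0.04512, +0.82715); u = 674.0·(+0.27329)/0.82715 + 336.3 = 558.9920, v = 658.3·(+0.04512)/0.82715 + 229.1 = 265.0125
M2: Pc = R·M2+t = (+0.27091, -0.16433, +0.77867); u = 674.0·(+0.27091)/0.77867 + 336.3 = 570.7901, v = 658.3·(-0.16433)/0.77867 + 229.1 = 90.1760
M3: Pc = R·M3+t = (+0.06011, -0.15252, +0.73805); u = 674.0·(+0.06011)/0.73805 + 336.3 = 391.1911, v = 658.3·(-0.15252)/0.73805 + 229.1 = 93.0578

c0=(389.85, 276.75) c1=(558.99, 265.01) c2=(570.79, 90.18) c3=(391.19, 93.06)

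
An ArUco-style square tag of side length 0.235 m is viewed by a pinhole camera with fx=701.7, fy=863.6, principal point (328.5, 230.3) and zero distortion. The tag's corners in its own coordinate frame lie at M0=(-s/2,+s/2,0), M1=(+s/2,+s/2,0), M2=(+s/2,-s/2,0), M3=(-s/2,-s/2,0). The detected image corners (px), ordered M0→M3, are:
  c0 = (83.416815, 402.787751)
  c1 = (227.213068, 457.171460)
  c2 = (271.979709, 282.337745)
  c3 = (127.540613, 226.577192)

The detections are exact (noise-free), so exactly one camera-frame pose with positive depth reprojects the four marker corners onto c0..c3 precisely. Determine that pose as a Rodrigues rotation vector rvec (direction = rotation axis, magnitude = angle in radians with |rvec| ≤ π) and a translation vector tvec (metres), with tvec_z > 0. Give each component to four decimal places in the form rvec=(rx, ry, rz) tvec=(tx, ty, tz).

Intrinsics K: fx=701.7, fy=863.6, cx=328.5, cy=230.3
Marker side s = 0.235 m; corners in marker frame (Z=0):
  M0 = (-0.1175, +0.1175, 0)
  M1 = (+0.1175, +0.1175, 0)
  M2 = (+0.1175, -0.1175, 0)
  M3 = (-0.1175, -0.1175, 0)
Detected image corners:
  c0 = (83.416815, 402.787751) px
  c1 = (227.213068, 457.171460) px
  c2 = (271.979709, 282.337745) px
  c3 = (127.540613, 226.577192) px
Planar DLT: solve 8×8 A·h = b for H (H[2,2]=1):
  H  [+617.70171 -184.39371 +177.67957]
  H  [+242.89743 +756.02874 +342.57469]
  H  [+0.02500 +0.02669 +1.00000]
B = K⁻¹H; ‖b₁‖=0.911301, ‖b₂‖=0.911301; λ = 2/(‖b₁‖+‖b₂‖) = 1.097332, sign → tz>0 ⇒ λ=+1.097332
r₁ = λ·B[:,0] = (+0.95313,+0.30132,+0.02744); r₂ = λ·B[:,1] = (-0.30207,+0.95284,+0.02929)
r₃ = r₁×r₂ = (-0.01732,-0.03621,+0.99919); SVD([r₁ r₂ r₃]) → R = UVᵀ:
  R  [+0.95313 -0.30207 -0.01732]
  R  [+0.30132 +0.95284 -0.03621]
  R  [+0.02744 +0.02929 +0.99919]
t = (-0.23586, +0.14266, +1.09733) m
tr R = 2.905158; θ = arccos((tr R − 1)/2) = 0.309195 rad = 17.716°
axis k = ((R−Rᵀ)₃₂, (R−Rᵀ)₁₃, (R−Rᵀ)₂₁) / (2 sinθ) = (+0.107621, -0.073543, +0.991468)
rvec = θ·k = (+0.033276, -0.022739, +0.306557)

rvec=(0.0333, -0.0227, 0.3066) tvec=(-0.2359, 0.1427, 1.0973)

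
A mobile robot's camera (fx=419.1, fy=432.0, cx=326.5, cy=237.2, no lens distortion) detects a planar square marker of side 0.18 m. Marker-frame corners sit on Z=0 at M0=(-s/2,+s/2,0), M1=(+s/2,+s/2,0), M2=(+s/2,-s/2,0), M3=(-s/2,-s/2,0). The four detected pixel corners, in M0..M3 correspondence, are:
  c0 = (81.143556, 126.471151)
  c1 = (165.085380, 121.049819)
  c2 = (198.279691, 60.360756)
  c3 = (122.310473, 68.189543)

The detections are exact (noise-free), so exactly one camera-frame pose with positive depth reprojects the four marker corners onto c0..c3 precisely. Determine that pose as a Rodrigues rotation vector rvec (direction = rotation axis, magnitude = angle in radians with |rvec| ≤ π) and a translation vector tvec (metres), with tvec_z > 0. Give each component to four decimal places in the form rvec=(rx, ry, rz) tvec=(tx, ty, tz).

Intrinsics K: fx=419.1, fy=432.0, cx=326.5, cy=237.2
Marker side s = 0.18 m; corners in marker frame (Z=0):
  M0 = (-0.0900, +0.0900, 0)
  M1 = (+0.0900, +0.0900, 0)
  M2 = (+0.0900, -0.0900, 0)
  M3 = (-0.0900, -0.0900, 0)
Detected image corners:
  c0 = (81.143556, 126.471151) px
  c1 = (165.085380, 121.049819) px
  c2 = (198.279691, 60.360756) px
  c3 = (122.310473, 68.189543) px
Planar DLT: solve 8×8 A·h = b for H (H[2,2]=1):
  H  [+399.99167 -305.57289 +141.77946]
  H  [-65.63491 +264.99839 +92.24889]
  H  [-0.30219 -0.69448 +1.00000]
B = K⁻¹H; ‖b₁‖=1.227680, ‖b₂‖=1.227680; λ = 2/(‖b₁‖+‖b₂‖) = 0.814544, sign → tz>0 ⇒ λ=+0.814544
r₁ = λ·B[:,0] = (+0.96917,+0.01140,-0.24615); r₂ = λ·B[:,1] = (-0.15320,+0.81026,-0.56569)
r₃ = r₁×r₂ = (+0.19300,+0.58595,+0.78703); SVD([r₁ r₂ r₃]) → R = UVᵀ:
  R  [+0.96917 -0.15320 +0.19300]
  R  [+0.01140 +0.81026 +0.58595]
  R  [-0.24615 -0.56569 +0.78703]
t = (-0.35901, -0.27331, +0.81454) m
tr R = 2.566456; θ = arccos((tr R − 1)/2) = 0.670955 rad = 38.443°
axis k = ((R−Rᵀ)₃₂, (R−Rᵀ)₁₃, (R−Rᵀ)₂₁) / (2 sinθ) = (-0.926152, +0.353158, +0.132368)
rvec = θ·k = (-0.621407, +0.236953, +0.088813)

rvec=(-0.6214, 0.2370, 0.0888) tvec=(-0.3590, -0.2733, 0.8145)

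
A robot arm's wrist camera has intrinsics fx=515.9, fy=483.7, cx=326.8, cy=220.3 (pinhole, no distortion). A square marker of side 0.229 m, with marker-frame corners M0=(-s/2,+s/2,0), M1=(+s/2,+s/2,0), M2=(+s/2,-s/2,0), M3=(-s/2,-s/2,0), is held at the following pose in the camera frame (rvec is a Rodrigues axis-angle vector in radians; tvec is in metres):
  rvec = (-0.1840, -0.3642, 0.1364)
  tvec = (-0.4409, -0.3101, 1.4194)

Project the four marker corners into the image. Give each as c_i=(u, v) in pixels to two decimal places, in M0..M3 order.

Intrinsics K: fx=515.9, fy=483.7, cx=326.8, cy=220.3
Marker side s = 0.229 m; corners in marker frame (Z=0):
  M0 = (-0.1145, +0.1145, 0)
  M1 = (+0.1145, +0.1145, 0)
  M2 = (+0.1145, -0.1145, 0)
  M3 = (-0.1145, -0.1145, 0)
rvec = (-0.1840, -0.3642, 0.1364), |rvec| = θ = 0.43024 rad = 24.651°
Rodrigues: sinθ=0.41708, 1−cosθ=0.09113; R = I + sinθ·[k]× + (1−cosθ)·[k]×²:
    [+0.92554 -0.09924 -0.36542]
    [+0.16522 +0.97417 +0.15392]
    [+0.34071 -0.20283 +0.91803]
t = (-0.4409, -0.3101, 1.4194) m
M0: Pc = R·M0+t = (-0.55824, -0.21748, +1.35716); u = 515.9·(-0.55824)/1.35716 + 326.8 = 114.5970, v = 483.7·(-0.21748)/1.35716 + 220.3 = 142.7907
M1: Pc = R·M1+t = (-0.34629, -0.17964, +1.43519); u = 515.9·(-0.34629)/1.43519 + 326.8 = 202.3211, v = 483.7·(-0.17964)/1.43519 + 220.3 = 159.7563
M2: Pc = R·M2+t = (-0.32356, -0.40272, +1.48164); u = 515.9·(-0.32356)/1.48164 + 326.8 = 214.1365, v = 483.7·(-0.40272)/1.48164 + 220.3 = 88.8251
M3: Pc = R·M3+t = (-0.53551, -0.44056, +1.40361); u = 515.9·(-0.53551)/1.40361 + 326.8 = 129.9721, v = 483.7·(-0.44056)/1.40361 + 220.3 = 68.4781

c0=(114.60, 142.79) c1=(202.32, 159.76) c2=(214.14, 88.83) c3=(129.97, 68.48)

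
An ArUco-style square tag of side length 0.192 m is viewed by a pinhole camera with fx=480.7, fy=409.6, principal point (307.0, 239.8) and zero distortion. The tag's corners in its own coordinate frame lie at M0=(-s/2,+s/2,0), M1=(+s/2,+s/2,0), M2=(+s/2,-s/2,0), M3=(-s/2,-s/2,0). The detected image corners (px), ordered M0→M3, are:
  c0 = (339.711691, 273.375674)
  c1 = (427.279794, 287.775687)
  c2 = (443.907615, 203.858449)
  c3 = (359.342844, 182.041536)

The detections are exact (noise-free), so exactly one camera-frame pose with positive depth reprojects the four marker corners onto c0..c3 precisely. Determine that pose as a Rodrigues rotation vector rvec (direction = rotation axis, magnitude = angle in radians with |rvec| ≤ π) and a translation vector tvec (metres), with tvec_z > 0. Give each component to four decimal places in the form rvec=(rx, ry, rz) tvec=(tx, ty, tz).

rvec=(-0.0348, -0.4224, 0.2001) tvec=(0.1603, -0.0064, 0.8805)

Intrinsics K: fx=480.7, fy=409.6, cx=307.0, cy=239.8
Marker side s = 0.192 m; corners in marker frame (Z=0):
  M0 = (-0.0960, +0.0960, 0)
  M1 = (+0.0960, +0.0960, 0)
  M2 = (+0.0960, -0.0960, 0)
  M3 = (-0.0960, -0.0960, 0)
Detected image corners:
  c0 = (339.711691, 273.375674) px
  c1 = (427.279794, 287.775687) px
  c2 = (443.907615, 203.858449) px
  c3 = (359.342844, 182.041536) px
Planar DLT: solve 8×8 A·h = b for H (H[2,2]=1):
  H  [+628.16860 -127.51725 +394.52856]
  H  [+203.01708 +435.36701 +236.80307]
  H  [+0.45845 -0.08518 +1.00000]
B = K⁻¹H; ‖b₁‖=1.135778, ‖b₂‖=1.135778; λ = 2/(‖b₁‖+‖b₂‖) = 0.880454, sign → tz>0 ⇒ λ=+0.880454
r₁ = λ·B[:,0] = (+0.89277,+0.20008,+0.40365); r₂ = λ·B[:,1] = (-0.18567,+0.97975,-0.07499)
r₃ = r₁×r₂ = (-0.41048,-0.00799,+0.91184); SVD([r₁ r₂ r₃]) → R = UVᵀ:
  R  [+0.89277 -0.18567 -0.41048]
  R  [+0.20008 +0.97975 -0.00799]
  R  [+0.40365 -0.07499 +0.91184]
t = (+0.16032, -0.00644, +0.88045) m
tr R = 2.784354; θ = arccos((tr R − 1)/2) = 0.468655 rad = 26.852°
axis k = ((R−Rᵀ)₃₂, (R−Rᵀ)₁₃, (R−Rᵀ)₂₁) / (2 sinθ) = (-0.074170, -0.901201, +0.427008)
rvec = θ·k = (-0.034760, -0.422352, +0.200119)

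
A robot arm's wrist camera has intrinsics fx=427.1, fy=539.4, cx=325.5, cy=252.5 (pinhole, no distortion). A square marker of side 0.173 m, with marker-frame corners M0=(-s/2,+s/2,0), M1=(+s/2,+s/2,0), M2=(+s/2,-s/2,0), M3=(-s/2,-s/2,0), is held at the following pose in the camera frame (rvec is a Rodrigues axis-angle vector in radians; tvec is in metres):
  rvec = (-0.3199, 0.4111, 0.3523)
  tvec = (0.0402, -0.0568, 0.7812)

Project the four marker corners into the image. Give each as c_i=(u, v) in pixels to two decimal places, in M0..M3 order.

Intrinsics K: fx=427.1, fy=539.4, cx=325.5, cy=252.5
Marker side s = 0.173 m; corners in marker frame (Z=0):
  M0 = (-0.0865, +0.0865, 0)
  M1 = (+0.0865, +0.0865, 0)
  M2 = (+0.0865, -0.0865, 0)
  M3 = (-0.0865, -0.0865, 0)
rvec = (-0.3199, 0.4111, 0.3523), |rvec| = θ = 0.62885 rad = 36.031°
Rodrigues: sinθ=0.58822, 1−cosθ=0.19130; R = I + sinθ·[k]× + (1−cosθ)·[k]×²:
    [+0.85821 -0.39315 +0.33002]
    [+0.26592 +0.89046 +0.36929]
    [-0.43905 -0.22917 +0.86874]
t = (0.0402, -0.0568, 0.7812) m
M0: Pc = R·M0+t = (-0.06804, -0.00278, +0.79936); u = 427.1·(-0.06804)/0.79936 + 325.5 = 289.1445, v = 539.4·(-0.00278)/0.79936 + 252.5 = 250.6258
M1: Pc = R·M1+t = (+0.08043, +0.04323, +0.72340); u = 427.1·(+0.08043)/0.72340 + 325.5 = 372.9849, v = 539.4·(+0.04323)/0.72340 + 252.5 = 284.7317
M2: Pc = R·M2+t = (+0.14844, -0.11082, +0.76304); u = 427.1·(+0.14844)/0.76304 + 325.5 = 408.5879, v = 539.4·(-0.11082)/0.76304 + 252.5 = 174.1590
M3: Pc = R·M3+t = (-0.00003, -0.15683, +0.83900); u = 427.1·(-0.00003)/0.83900 + 325.5 = 325.4861, v = 539.4·(-0.15683)/0.83900 + 252.5 = 151.6751

c0=(289.14, 250.63) c1=(372.98, 284.73) c2=(408.59, 174.16) c3=(325.49, 151.68)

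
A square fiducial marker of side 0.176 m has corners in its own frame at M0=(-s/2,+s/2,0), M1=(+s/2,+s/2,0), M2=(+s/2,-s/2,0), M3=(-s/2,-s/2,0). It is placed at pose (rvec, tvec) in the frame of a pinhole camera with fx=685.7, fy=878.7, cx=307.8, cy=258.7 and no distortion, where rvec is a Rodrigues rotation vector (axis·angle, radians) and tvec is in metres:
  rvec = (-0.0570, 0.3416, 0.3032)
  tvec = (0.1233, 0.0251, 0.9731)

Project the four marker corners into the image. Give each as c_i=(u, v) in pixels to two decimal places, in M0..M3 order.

c0=(319.93, 332.40) c1=(435.56, 383.47) c2=(474.10, 227.16) c3=(356.27, 185.39)

Intrinsics K: fx=685.7, fy=878.7, cx=307.8, cy=258.7
Marker side s = 0.176 m; corners in marker frame (Z=0):
  M0 = (-0.0880, +0.0880, 0)
  M1 = (+0.0880, +0.0880, 0)
  M2 = (+0.0880, -0.0880, 0)
  M3 = (-0.0880, -0.0880, 0)
rvec = (-0.0570, 0.3416, 0.3032), |rvec| = θ = 0.46029 rad = 26.373°
Rodrigues: sinθ=0.44421, 1−cosθ=0.10408; R = I + sinθ·[k]× + (1−cosθ)·[k]×²:
    [+0.89752 -0.30217 +0.32117]
    [+0.28304 +0.95324 +0.10589]
    [-0.33815 -0.00413 +0.94108]
t = (0.1233, 0.0251, 0.9731) m
M0: Pc = R·M0+t = (+0.01773, +0.08408, +1.00249); u = 685.7·(+0.01773)/1.00249 + 307.8 = 319.9254, v = 878.7·(+0.08408)/1.00249 + 258.7 = 332.3954
M1: Pc = R·M1+t = (+0.17569, +0.13389, +0.94298); u = 685.7·(+0.17569)/0.94298 + 307.8 = 435.5558, v = 878.7·(+0.13389)/0.94298 + 258.7 = 383.4662
M2: Pc = R·M2+t = (+0.22887, -0.03388, +0.94371); u = 685.7·(+0.22887)/0.94371 + 307.8 = 474.0997, v = 878.7·(-0.03388)/0.94371 + 258.7 = 227.1557
M3: Pc = R·M3+t = (+0.07091, -0.08369, +1.00322); u = 685.7·(+0.07091)/1.00322 + 307.8 = 356.2665, v = 878.7·(-0.08369)/1.00322 + 258.7 = 185.3949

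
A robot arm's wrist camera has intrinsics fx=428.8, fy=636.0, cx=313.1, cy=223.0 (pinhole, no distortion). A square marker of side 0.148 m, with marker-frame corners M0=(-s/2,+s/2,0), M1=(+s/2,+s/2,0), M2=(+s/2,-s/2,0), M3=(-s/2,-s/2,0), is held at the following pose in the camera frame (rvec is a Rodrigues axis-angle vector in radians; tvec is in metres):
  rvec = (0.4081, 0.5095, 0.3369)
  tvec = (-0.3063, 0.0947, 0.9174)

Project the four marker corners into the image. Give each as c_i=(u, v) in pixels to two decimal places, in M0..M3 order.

Intrinsics K: fx=428.8, fy=636.0, cx=313.1, cy=223.0
Marker side s = 0.148 m; corners in marker frame (Z=0):
  M0 = (-0.0740, +0.0740, 0)
  M1 = (+0.0740, +0.0740, 0)
  M2 = (+0.0740, -0.0740, 0)
  M3 = (-0.0740, -0.0740, 0)
rvec = (0.4081, 0.5095, 0.3369), |rvec| = θ = 0.73460 rad = 42.089°
Rodrigues: sinθ=0.67029, 1−cosθ=0.25790; R = I + sinθ·[k]× + (1−cosθ)·[k]×²:
    [+0.82169 -0.20803 +0.53060]
    [+0.40678 +0.86616 -0.29034]
    [-0.39919 +0.45441 +0.79634]
t = (-0.3063, 0.0947, 0.9174) m
M0: Pc = R·M0+t = (-0.38250, +0.12869, +0.98057); u = 428.8·(-0.38250)/0.98057 + 313.1 = 145.8334, v = 636.0·(+0.12869)/0.98057 + 223.0 = 306.4718
M1: Pc = R·M1+t = (-0.26089, +0.18890, +0.92149); u = 428.8·(-0.26089)/0.92149 + 313.1 = 191.6990, v = 636.0·(+0.18890)/0.92149 + 223.0 = 353.3750
M2: Pc = R·M2+t = (-0.23010, +0.06071, +0.85423); u = 428.8·(-0.23010)/0.85423 + 313.1 = 197.5966, v = 636.0·(+0.06071)/0.85423 + 223.0 = 268.1970
M3: Pc = R·M3+t = (-0.35171, +0.00050, +0.91331); u = 428.8·(-0.35171)/0.91331 + 313.1 = 147.9721, v = 636.0·(+0.00050)/0.91331 + 223.0 = 223.3499

c0=(145.83, 306.47) c1=(191.70, 353.38) c2=(197.60, 268.20) c3=(147.97, 223.35)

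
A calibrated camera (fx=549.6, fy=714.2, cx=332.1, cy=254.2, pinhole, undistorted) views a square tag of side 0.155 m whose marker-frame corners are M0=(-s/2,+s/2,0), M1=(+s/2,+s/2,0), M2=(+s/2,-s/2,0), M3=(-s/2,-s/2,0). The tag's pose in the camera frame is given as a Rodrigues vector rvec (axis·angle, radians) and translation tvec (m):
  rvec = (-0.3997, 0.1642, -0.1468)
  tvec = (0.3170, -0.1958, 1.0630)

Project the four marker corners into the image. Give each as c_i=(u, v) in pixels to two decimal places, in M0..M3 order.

Intrinsics K: fx=549.6, fy=714.2, cx=332.1, cy=254.2
Marker side s = 0.155 m; corners in marker frame (Z=0):
  M0 = (-0.0775, +0.0775, 0)
  M1 = (+0.0775, +0.0775, 0)
  M2 = (+0.0775, -0.0775, 0)
  M3 = (-0.0775, -0.0775, 0)
rvec = (-0.3997, 0.1642, -0.1468), |rvec| = θ = 0.45637 rad = 26.148°
Rodrigues: sinθ=0.44069, 1−cosθ=0.10234; R = I + sinθ·[k]× + (1−cosθ)·[k]×²:
    [+0.97616 +0.10951 +0.18739]
    [-0.17401 +0.91091 +0.37412]
    [-0.12973 -0.39781 +0.90825]
t = (0.3170, -0.1958, 1.0630) m
M0: Pc = R·M0+t = (+0.24983, -0.11172, +1.04222); u = 549.6·(+0.24983)/1.04222 + 332.1 = 463.8462, v = 714.2·(-0.11172)/1.04222 + 254.2 = 177.6427
M1: Pc = R·M1+t = (+0.40114, -0.13869, +1.02212); u = 549.6·(+0.40114)/1.02212 + 332.1 = 547.7960, v = 714.2·(-0.13869)/1.02212 + 254.2 = 157.2907
M2: Pc = R·M2+t = (+0.38417, -0.27988, +1.08378); u = 549.6·(+0.38417)/1.08378 + 332.1 = 526.9164, v = 714.2·(-0.27988)/1.08378 + 254.2 = 69.7608
M3: Pc = R·M3+t = (+0.23286, -0.25291, +1.10388); u = 549.6·(+0.23286)/1.10388 + 332.1 = 448.0362, v = 714.2·(-0.25291)/1.10388 + 254.2 = 90.5704

c0=(463.85, 177.64) c1=(547.80, 157.29) c2=(526.92, 69.76) c3=(448.04, 90.57)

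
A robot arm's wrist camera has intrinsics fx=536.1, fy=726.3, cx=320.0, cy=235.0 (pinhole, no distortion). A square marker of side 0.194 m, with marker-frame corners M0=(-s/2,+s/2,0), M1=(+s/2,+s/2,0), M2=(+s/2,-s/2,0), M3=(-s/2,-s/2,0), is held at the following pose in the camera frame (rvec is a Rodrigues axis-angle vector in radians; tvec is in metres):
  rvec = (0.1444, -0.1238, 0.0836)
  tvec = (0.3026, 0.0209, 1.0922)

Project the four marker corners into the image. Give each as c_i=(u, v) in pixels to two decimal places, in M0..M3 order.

Intrinsics K: fx=536.1, fy=726.3, cx=320.0, cy=235.0
Marker side s = 0.194 m; corners in marker frame (Z=0):
  M0 = (-0.0970, +0.0970, 0)
  M1 = (+0.0970, +0.0970, 0)
  M2 = (+0.0970, -0.0970, 0)
  M3 = (-0.0970, -0.0970, 0)
rvec = (0.1444, -0.1238, 0.0836), |rvec| = θ = 0.20777 rad = 11.904°
Rodrigues: sinθ=0.20627, 1−cosθ=0.02151; R = I + sinθ·[k]× + (1−cosθ)·[k]×²:
    [+0.98888 -0.09191 -0.11690]
    [+0.07409 +0.98613 -0.14852]
    [+0.12893 +0.13821 +0.98198]
t = (0.3026, 0.0209, 1.0922) m
M0: Pc = R·M0+t = (+0.19776, +0.10937, +1.09310); u = 536.1·(+0.19776)/1.09310 + 320.0 = 416.9911, v = 726.3·(+0.10937)/1.09310 + 235.0 = 307.6682
M1: Pc = R·M1+t = (+0.38961, +0.12374, +1.11811); u = 536.1·(+0.38961)/1.11811 + 320.0 = 506.8043, v = 726.3·(+0.12374)/1.11811 + 235.0 = 315.3798
M2: Pc = R·M2+t = (+0.40744, -0.06757, +1.09130); u = 536.1·(+0.40744)/1.09130 + 320.0 = 520.1528, v = 726.3·(-0.06757)/1.09130 + 235.0 = 190.0313
M3: Pc = R·M3+t = (+0.21559, -0.08194, +1.06629); u = 536.1·(+0.21559)/1.06629 + 320.0 = 428.3943, v = 726.3·(-0.08194)/1.06629 + 235.0 = 179.1856

c0=(416.99, 307.67) c1=(506.80, 315.38) c2=(520.15, 190.03) c3=(428.39, 179.19)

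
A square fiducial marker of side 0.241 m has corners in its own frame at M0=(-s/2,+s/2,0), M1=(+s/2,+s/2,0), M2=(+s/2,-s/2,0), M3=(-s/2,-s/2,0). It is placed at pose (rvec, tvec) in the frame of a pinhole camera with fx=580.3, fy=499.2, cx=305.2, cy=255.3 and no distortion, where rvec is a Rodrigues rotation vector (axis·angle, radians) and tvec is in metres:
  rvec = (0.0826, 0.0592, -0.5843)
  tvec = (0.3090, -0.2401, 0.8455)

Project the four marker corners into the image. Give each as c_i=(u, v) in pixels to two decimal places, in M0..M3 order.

c0=(490.46, 212.52) c1=(632.72, 133.33) c2=(545.19, 10.52) c3=(402.44, 93.85)

Intrinsics K: fx=580.3, fy=499.2, cx=305.2, cy=255.3
Marker side s = 0.241 m; corners in marker frame (Z=0):
  M0 = (-0.1205, +0.1205, 0)
  M1 = (+0.1205, +0.1205, 0)
  M2 = (+0.1205, -0.1205, 0)
  M3 = (-0.1205, -0.1205, 0)
rvec = (0.0826, 0.0592, -0.5843), |rvec| = θ = 0.59307 rad = 33.980°
Rodrigues: sinθ=0.55891, 1−cosθ=0.17077; R = I + sinθ·[k]× + (1−cosθ)·[k]×²:
    [+0.83254 +0.55302 +0.03236]
    [-0.54827 +0.83093 -0.09464]
    [-0.07922 +0.06105 +0.99499]
t = (0.3090, -0.2401, 0.8455) m
M0: Pc = R·M0+t = (+0.27532, -0.07391, +0.86240); u = 580.3·(+0.27532)/0.86240 + 305.2 = 490.4578, v = 499.2·(-0.07391)/0.86240 + 255.3 = 212.5194
M1: Pc = R·M1+t = (+0.47596, -0.20604, +0.84331); u = 580.3·(+0.47596)/0.84331 + 305.2 = 632.7184, v = 499.2·(-0.20604)/0.84331 + 255.3 = 133.3342
M2: Pc = R·M2+t = (+0.34268, -0.40629, +0.82860); u = 580.3·(+0.34268)/0.82860 + 305.2 = 545.1942, v = 499.2·(-0.40629)/0.82860 + 255.3 = 10.5228
M3: Pc = R·M3+t = (+0.14204, -0.27416, +0.84769); u = 580.3·(+0.14204)/0.84769 + 305.2 = 402.4359, v = 499.2·(-0.27416)/0.84769 + 255.3 = 93.8484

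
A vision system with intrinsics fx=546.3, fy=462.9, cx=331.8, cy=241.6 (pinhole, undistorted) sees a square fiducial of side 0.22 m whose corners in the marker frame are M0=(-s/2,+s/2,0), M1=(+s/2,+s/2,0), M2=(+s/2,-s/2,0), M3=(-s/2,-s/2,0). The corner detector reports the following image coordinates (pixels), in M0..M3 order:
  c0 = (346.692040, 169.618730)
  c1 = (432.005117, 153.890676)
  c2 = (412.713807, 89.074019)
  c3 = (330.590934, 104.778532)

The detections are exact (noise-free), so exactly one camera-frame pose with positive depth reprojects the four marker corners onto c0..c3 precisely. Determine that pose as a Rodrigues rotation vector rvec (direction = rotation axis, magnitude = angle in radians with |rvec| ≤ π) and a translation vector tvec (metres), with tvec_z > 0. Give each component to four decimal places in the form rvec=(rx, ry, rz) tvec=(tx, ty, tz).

Intrinsics K: fx=546.3, fy=462.9, cx=331.8, cy=241.6
Marker side s = 0.22 m; corners in marker frame (Z=0):
  M0 = (-0.1100, +0.1100, 0)
  M1 = (+0.1100, +0.1100, 0)
  M2 = (+0.1100, -0.1100, 0)
  M3 = (-0.1100, -0.1100, 0)
Detected image corners:
  c0 = (346.692040, 169.618730) px
  c1 = (432.005117, 153.890676) px
  c2 = (412.713807, 89.074019) px
  c3 = (330.590934, 104.778532) px
Planar DLT: solve 8×8 A·h = b for H (H[2,2]=1):
  H  [+365.80308 +17.58604 +380.16309]
  H  [-76.40005 +273.32077 +128.78499]
  H  [-0.03837 -0.16510 +1.00000]
B = K⁻¹H; ‖b₁‖=0.708960, ‖b₂‖=0.708960; λ = 2/(‖b₁‖+‖b₂‖) = 1.410517, sign → tz>0 ⇒ λ=+1.410517
r₁ = λ·B[:,0] = (+0.97736,-0.20455,-0.05413); r₂ = λ·B[:,1] = (+0.18685,+0.95439,-0.23288)
r₃ = r₁×r₂ = (+0.09929,+0.21749,+0.97100); SVD([r₁ r₂ r₃]) → R = UVᵀ:
  R  [+0.97736 +0.18685 +0.09929]
  R  [-0.20455 +0.95439 +0.21749]
  R  [-0.05413 -0.23288 +0.97100]
t = (+0.12487, -0.34376, +1.41052) m
tr R = 2.902746; θ = arccos((tr R − 1)/2) = 0.313134 rad = 17.941°
axis k = ((R−Rᵀ)₃₂, (R−Rᵀ)₁₃, (R−Rᵀ)₂₁) / (2 sinθ) = (-0.731015, +0.249027, -0.635297)
rvec = θ·k = (-0.228906, +0.077979, -0.198933)

rvec=(-0.2289, 0.0780, -0.1989) tvec=(0.1249, -0.3438, 1.4105)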